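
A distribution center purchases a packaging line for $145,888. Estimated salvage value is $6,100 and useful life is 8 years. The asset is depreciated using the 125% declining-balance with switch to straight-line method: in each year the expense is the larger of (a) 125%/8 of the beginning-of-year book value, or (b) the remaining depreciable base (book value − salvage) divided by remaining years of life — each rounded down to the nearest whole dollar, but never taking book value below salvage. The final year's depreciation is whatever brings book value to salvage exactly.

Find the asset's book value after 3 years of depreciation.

$87,567

Depreciable base = $145,888 − $6,100 = $139,788.
Year 1: DB = ⌊$145,888 × 125%/8⌋ = $22,795; SL = ⌊$139,788/8⌋ = $17,473 → take DB $22,795. Book value $123,093.
Year 2: DB = ⌊$123,093 × 125%/8⌋ = $19,233; SL = ⌊$116,993/7⌋ = $16,713 → take DB $19,233. Book value $103,860.
Year 3: DB = ⌊$103,860 × 125%/8⌋ = $16,228; SL = ⌊$97,760/6⌋ = $16,293 → take SL $16,293. Book value $87,567.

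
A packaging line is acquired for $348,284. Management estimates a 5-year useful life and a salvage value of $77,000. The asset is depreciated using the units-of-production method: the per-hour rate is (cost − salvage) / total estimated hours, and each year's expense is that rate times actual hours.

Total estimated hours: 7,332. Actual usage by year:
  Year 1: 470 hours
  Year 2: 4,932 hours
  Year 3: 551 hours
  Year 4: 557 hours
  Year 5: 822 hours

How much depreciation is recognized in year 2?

$182,484

Depreciable base = $348,284 − $77,000 = $271,284.
Rate = $271,284 / 7,332 hours = $37 per hour.
Year 1: 470 × $37 = $17,390. Book value $330,894.
Year 2: 4,932 × $37 = $182,484. Book value $148,410.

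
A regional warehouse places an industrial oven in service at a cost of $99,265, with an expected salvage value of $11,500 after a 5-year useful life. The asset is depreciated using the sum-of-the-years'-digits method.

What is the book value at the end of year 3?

$29,053

Depreciable base = $99,265 − $11,500 = $87,765.
Sum of the years' digits = 5+4+3+2+1 = 15.
Year 1: $87,765 × 5/15 = $29,255. Book value $70,010.
Year 2: $87,765 × 4/15 = $23,404. Book value $46,606.
Year 3: $87,765 × 3/15 = $17,553. Book value $29,053.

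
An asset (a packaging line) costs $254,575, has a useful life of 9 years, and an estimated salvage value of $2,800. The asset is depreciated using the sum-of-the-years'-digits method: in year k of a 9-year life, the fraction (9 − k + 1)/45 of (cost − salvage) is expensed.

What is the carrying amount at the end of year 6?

$36,370

Depreciable base = $254,575 − $2,800 = $251,775.
Sum of the years' digits = 9+8+7+6+5+4+3+2+1 = 45.
Year 1: $251,775 × 9/45 = $50,355. Book value $204,220.
Year 2: $251,775 × 8/45 = $44,760. Book value $159,460.
Year 3: $251,775 × 7/45 = $39,165. Book value $120,295.
Year 4: $251,775 × 6/45 = $33,570. Book value $86,725.
Year 5: $251,775 × 5/45 = $27,975. Book value $58,750.
Year 6: $251,775 × 4/45 = $22,380. Book value $36,370.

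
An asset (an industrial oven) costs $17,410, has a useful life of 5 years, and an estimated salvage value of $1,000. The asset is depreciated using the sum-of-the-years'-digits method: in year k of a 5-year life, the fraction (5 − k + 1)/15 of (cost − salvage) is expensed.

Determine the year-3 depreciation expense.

Depreciable base = $17,410 − $1,000 = $16,410.
Sum of the years' digits = 5+4+3+2+1 = 15.
Year 1: $16,410 × 5/15 = $5,470. Book value $11,940.
Year 2: $16,410 × 4/15 = $4,376. Book value $7,564.
Year 3: $16,410 × 3/15 = $3,282. Book value $4,282.

$3,282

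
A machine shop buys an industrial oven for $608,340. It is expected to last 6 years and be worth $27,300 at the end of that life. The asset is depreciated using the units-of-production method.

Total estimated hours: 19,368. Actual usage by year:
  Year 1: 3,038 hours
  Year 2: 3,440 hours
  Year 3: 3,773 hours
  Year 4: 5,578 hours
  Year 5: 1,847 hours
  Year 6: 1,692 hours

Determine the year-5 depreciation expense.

$55,410

Depreciable base = $608,340 − $27,300 = $581,040.
Rate = $581,040 / 19,368 hours = $30 per hour.
Year 1: 3,038 × $30 = $91,140. Book value $517,200.
Year 2: 3,440 × $30 = $103,200. Book value $414,000.
Year 3: 3,773 × $30 = $113,190. Book value $300,810.
Year 4: 5,578 × $30 = $167,340. Book value $133,470.
Year 5: 1,847 × $30 = $55,410. Book value $78,060.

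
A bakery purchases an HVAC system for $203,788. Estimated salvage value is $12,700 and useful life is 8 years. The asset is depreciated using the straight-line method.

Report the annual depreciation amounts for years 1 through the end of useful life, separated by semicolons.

$23,886; $23,886; $23,886; $23,886; $23,886; $23,886; $23,886; $23,886

Depreciable base = $203,788 − $12,700 = $191,088.
Annual expense = $191,088 / 8 = $23,886.
End of year 1: book value $179,902.
End of year 2: book value $156,016.
End of year 3: book value $132,130.
End of year 4: book value $108,244.
End of year 5: book value $84,358.
End of year 6: book value $60,472.
End of year 7: book value $36,586.
End of year 8: book value $12,700.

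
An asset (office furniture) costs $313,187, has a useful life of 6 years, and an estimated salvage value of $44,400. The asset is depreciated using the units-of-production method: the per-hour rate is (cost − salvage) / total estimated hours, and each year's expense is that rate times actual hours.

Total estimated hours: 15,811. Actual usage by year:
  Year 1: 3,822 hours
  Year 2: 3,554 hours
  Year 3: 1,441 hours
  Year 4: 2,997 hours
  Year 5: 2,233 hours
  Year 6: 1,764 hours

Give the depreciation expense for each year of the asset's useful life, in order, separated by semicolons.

$64,974; $60,418; $24,497; $50,949; $37,961; $29,988

Depreciable base = $313,187 − $44,400 = $268,787.
Rate = $268,787 / 15,811 hours = $17 per hour.
Year 1: 3,822 × $17 = $64,974. Book value $248,213.
Year 2: 3,554 × $17 = $60,418. Book value $187,795.
Year 3: 1,441 × $17 = $24,497. Book value $163,298.
Year 4: 2,997 × $17 = $50,949. Book value $112,349.
Year 5: 2,233 × $17 = $37,961. Book value $74,388.
Year 6: 1,764 × $17 = $29,988. Book value $44,400.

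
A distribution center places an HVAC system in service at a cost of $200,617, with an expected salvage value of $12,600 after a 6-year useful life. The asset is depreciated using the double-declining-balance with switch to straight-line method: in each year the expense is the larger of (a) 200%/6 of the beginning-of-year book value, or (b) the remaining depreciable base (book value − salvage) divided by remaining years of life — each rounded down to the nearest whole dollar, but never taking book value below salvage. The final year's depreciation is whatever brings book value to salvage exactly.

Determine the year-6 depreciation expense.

Depreciable base = $200,617 − $12,600 = $188,017.
Year 1: DB = ⌊$200,617 × 200%/6⌋ = $66,872; SL = ⌊$188,017/6⌋ = $31,336 → take DB $66,872. Book value $133,745.
Year 2: DB = ⌊$133,745 × 200%/6⌋ = $44,581; SL = ⌊$121,145/5⌋ = $24,229 → take DB $44,581. Book value $89,164.
Year 3: DB = ⌊$89,164 × 200%/6⌋ = $29,721; SL = ⌊$76,564/4⌋ = $19,141 → take DB $29,721. Book value $59,443.
Year 4: DB = ⌊$59,443 × 200%/6⌋ = $19,814; SL = ⌊$46,843/3⌋ = $15,614 → take DB $19,814. Book value $39,629.
Year 5: DB = ⌊$39,629 × 200%/6⌋ = $13,209; SL = ⌊$27,029/2⌋ = $13,514 → take SL $13,514. Book value $26,115.
Year 6 (final): $26,115 − $12,600 = $13,515. Book value $12,600.

$13,515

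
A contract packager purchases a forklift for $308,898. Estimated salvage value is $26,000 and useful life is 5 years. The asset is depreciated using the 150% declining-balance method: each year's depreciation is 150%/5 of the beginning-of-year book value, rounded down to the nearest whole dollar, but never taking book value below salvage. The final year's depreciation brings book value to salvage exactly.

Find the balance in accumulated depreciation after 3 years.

$202,945

Depreciable base = $308,898 − $26,000 = $282,898.
Year 1: ⌊$308,898 × 150%/5⌋ = $92,669. Book value $216,229.
Year 2: ⌊$216,229 × 150%/5⌋ = $64,868. Book value $151,361.
Year 3: ⌊$151,361 × 150%/5⌋ = $45,408. Book value $105,953.
Accumulated through year 3 = $308,898 − $105,953 = $202,945.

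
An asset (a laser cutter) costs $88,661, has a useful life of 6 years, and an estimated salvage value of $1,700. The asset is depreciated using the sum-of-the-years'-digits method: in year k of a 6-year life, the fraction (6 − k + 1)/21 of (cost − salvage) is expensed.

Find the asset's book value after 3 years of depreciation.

Depreciable base = $88,661 − $1,700 = $86,961.
Sum of the years' digits = 6+5+4+3+2+1 = 21.
Year 1: $86,961 × 6/21 = $24,846. Book value $63,815.
Year 2: $86,961 × 5/21 = $20,705. Book value $43,110.
Year 3: $86,961 × 4/21 = $16,564. Book value $26,546.

$26,546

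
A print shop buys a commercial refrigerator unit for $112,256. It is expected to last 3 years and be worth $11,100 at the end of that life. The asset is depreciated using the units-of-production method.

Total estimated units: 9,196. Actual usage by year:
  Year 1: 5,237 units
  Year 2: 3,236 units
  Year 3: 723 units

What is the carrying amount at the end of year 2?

$19,053

Depreciable base = $112,256 − $11,100 = $101,156.
Rate = $101,156 / 9,196 units = $11 per unit.
Year 1: 5,237 × $11 = $57,607. Book value $54,649.
Year 2: 3,236 × $11 = $35,596. Book value $19,053.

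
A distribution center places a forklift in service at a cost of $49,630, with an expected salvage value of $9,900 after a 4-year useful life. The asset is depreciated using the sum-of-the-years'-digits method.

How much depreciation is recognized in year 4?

$3,973

Depreciable base = $49,630 − $9,900 = $39,730.
Sum of the years' digits = 4+3+2+1 = 10.
Year 1: $39,730 × 4/10 = $15,892. Book value $33,738.
Year 2: $39,730 × 3/10 = $11,919. Book value $21,819.
Year 3: $39,730 × 2/10 = $7,946. Book value $13,873.
Year 4: $39,730 × 1/10 = $3,973. Book value $9,900.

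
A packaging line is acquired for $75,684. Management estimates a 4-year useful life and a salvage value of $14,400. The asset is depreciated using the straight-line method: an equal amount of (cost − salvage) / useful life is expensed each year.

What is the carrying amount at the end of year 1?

$60,363

Depreciable base = $75,684 − $14,400 = $61,284.
Annual expense = $61,284 / 4 = $15,321.
End of year 1: book value $60,363.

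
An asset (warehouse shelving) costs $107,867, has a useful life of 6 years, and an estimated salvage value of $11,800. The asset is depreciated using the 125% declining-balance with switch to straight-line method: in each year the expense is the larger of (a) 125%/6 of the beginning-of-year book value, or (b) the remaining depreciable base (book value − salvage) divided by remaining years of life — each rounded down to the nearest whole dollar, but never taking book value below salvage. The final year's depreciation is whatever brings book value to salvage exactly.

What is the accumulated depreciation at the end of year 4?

Depreciable base = $107,867 − $11,800 = $96,067.
Year 1: DB = ⌊$107,867 × 125%/6⌋ = $22,472; SL = ⌊$96,067/6⌋ = $16,011 → take DB $22,472. Book value $85,395.
Year 2: DB = ⌊$85,395 × 125%/6⌋ = $17,790; SL = ⌊$73,595/5⌋ = $14,719 → take DB $17,790. Book value $67,605.
Year 3: DB = ⌊$67,605 × 125%/6⌋ = $14,084; SL = ⌊$55,805/4⌋ = $13,951 → take DB $14,084. Book value $53,521.
Year 4: DB = ⌊$53,521 × 125%/6⌋ = $11,150; SL = ⌊$41,721/3⌋ = $13,907 → take SL $13,907. Book value $39,614.
Accumulated through year 4 = $107,867 − $39,614 = $68,253.

$68,253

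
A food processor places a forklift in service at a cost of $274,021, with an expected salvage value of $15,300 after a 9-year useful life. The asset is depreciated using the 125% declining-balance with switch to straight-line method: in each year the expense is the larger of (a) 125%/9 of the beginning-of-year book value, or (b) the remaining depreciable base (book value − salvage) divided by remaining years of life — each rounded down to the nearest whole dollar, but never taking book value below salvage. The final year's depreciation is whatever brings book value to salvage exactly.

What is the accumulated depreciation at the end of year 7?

$205,497

Depreciable base = $274,021 − $15,300 = $258,721.
Year 1: DB = ⌊$274,021 × 125%/9⌋ = $38,058; SL = ⌊$258,721/9⌋ = $28,746 → take DB $38,058. Book value $235,963.
Year 2: DB = ⌊$235,963 × 125%/9⌋ = $32,772; SL = ⌊$220,663/8⌋ = $27,582 → take DB $32,772. Book value $203,191.
Year 3: DB = ⌊$203,191 × 125%/9⌋ = $28,220; SL = ⌊$187,891/7⌋ = $26,841 → take DB $28,220. Book value $174,971.
Year 4: DB = ⌊$174,971 × 125%/9⌋ = $24,301; SL = ⌊$159,671/6⌋ = $26,611 → take SL $26,611. Book value $148,360.
Year 5: DB = ⌊$148,360 × 125%/9⌋ = $20,605; SL = ⌊$133,060/5⌋ = $26,612 → take SL $26,612. Book value $121,748.
Year 6: DB = ⌊$121,748 × 125%/9⌋ = $16,909; SL = ⌊$106,448/4⌋ = $26,612 → take SL $26,612. Book value $95,136.
Year 7: DB = ⌊$95,136 × 125%/9⌋ = $13,213; SL = ⌊$79,836/3⌋ = $26,612 → take SL $26,612. Book value $68,524.
Accumulated through year 7 = $274,021 − $68,524 = $205,497.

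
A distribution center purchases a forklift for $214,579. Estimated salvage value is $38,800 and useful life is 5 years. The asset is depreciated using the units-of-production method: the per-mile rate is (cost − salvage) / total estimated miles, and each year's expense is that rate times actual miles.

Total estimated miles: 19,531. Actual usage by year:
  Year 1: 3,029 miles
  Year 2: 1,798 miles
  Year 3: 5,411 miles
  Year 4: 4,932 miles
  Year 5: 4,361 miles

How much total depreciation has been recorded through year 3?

$92,142

Depreciable base = $214,579 − $38,800 = $175,779.
Rate = $175,779 / 19,531 miles = $9 per mile.
Year 1: 3,029 × $9 = $27,261. Book value $187,318.
Year 2: 1,798 × $9 = $16,182. Book value $171,136.
Year 3: 5,411 × $9 = $48,699. Book value $122,437.
Accumulated through year 3 = $214,579 − $122,437 = $92,142.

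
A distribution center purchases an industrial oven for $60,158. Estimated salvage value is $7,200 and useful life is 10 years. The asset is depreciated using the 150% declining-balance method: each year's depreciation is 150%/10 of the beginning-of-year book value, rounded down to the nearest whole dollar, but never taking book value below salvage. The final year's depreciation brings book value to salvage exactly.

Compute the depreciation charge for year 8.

Depreciable base = $60,158 − $7,200 = $52,958.
Year 1: ⌊$60,158 × 150%/10⌋ = $9,023. Book value $51,135.
Year 2: ⌊$51,135 × 150%/10⌋ = $7,670. Book value $43,465.
Year 3: ⌊$43,465 × 150%/10⌋ = $6,519. Book value $36,946.
Year 4: ⌊$36,946 × 150%/10⌋ = $5,541. Book value $31,405.
Year 5: ⌊$31,405 × 150%/10⌋ = $4,710. Book value $26,695.
Year 6: ⌊$26,695 × 150%/10⌋ = $4,004. Book value $22,691.
Year 7: ⌊$22,691 × 150%/10⌋ = $3,403. Book value $19,288.
Year 8: ⌊$19,288 × 150%/10⌋ = $2,893. Book value $16,395.

$2,893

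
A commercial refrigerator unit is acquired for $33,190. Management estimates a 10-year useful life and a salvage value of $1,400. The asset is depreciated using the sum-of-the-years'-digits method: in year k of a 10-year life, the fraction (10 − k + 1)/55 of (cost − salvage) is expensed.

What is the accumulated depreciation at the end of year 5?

$23,120

Depreciable base = $33,190 − $1,400 = $31,790.
Sum of the years' digits = 10+9+8+7+6+5+4+3+2+1 = 55.
Year 1: $31,790 × 10/55 = $5,780. Book value $27,410.
Year 2: $31,790 × 9/55 = $5,202. Book value $22,208.
Year 3: $31,790 × 8/55 = $4,624. Book value $17,584.
Year 4: $31,790 × 7/55 = $4,046. Book value $13,538.
Year 5: $31,790 × 6/55 = $3,468. Book value $10,070.
Accumulated through year 5 = $33,190 − $10,070 = $23,120.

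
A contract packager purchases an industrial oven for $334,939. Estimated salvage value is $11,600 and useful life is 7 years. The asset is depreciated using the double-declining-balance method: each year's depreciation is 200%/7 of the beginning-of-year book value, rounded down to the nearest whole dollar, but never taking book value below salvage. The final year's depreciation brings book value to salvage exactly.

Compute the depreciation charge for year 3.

$48,825

Depreciable base = $334,939 − $11,600 = $323,339.
Year 1: ⌊$334,939 × 200%/7⌋ = $95,696. Book value $239,243.
Year 2: ⌊$239,243 × 200%/7⌋ = $68,355. Book value $170,888.
Year 3: ⌊$170,888 × 200%/7⌋ = $48,825. Book value $122,063.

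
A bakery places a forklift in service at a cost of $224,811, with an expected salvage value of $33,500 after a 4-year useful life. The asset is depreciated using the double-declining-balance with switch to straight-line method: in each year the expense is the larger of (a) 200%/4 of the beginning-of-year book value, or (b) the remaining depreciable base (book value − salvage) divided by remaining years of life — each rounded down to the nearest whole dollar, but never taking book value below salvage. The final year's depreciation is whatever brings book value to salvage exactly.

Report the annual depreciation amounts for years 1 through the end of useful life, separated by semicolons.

$112,405; $56,203; $22,703; $0

Depreciable base = $224,811 − $33,500 = $191,311.
Year 1: DB = ⌊$224,811 × 200%/4⌋ = $112,405; SL = ⌊$191,311/4⌋ = $47,827 → take DB $112,405. Book value $112,406.
Year 2: DB = ⌊$112,406 × 200%/4⌋ = $56,203; SL = ⌊$78,906/3⌋ = $26,302 → take DB $56,203. Book value $56,203.
Year 3: DB = ⌊$56,203 × 200%/4⌋ = $28,101; SL = ⌊$22,703/2⌋ = $11,351 → take DB $28,101, capped at $22,703. Book value $33,500.
Year 4 (final): $33,500 − $33,500 = $0. Book value $33,500.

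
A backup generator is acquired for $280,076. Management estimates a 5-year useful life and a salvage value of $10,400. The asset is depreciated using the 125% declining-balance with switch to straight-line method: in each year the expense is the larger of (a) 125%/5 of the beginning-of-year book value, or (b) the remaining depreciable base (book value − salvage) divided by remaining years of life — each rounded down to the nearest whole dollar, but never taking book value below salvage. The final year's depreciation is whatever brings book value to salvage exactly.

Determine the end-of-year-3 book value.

$108,496

Depreciable base = $280,076 − $10,400 = $269,676.
Year 1: DB = ⌊$280,076 × 125%/5⌋ = $70,019; SL = ⌊$269,676/5⌋ = $53,935 → take DB $70,019. Book value $210,057.
Year 2: DB = ⌊$210,057 × 125%/5⌋ = $52,514; SL = ⌊$199,657/4⌋ = $49,914 → take DB $52,514. Book value $157,543.
Year 3: DB = ⌊$157,543 × 125%/5⌋ = $39,385; SL = ⌊$147,143/3⌋ = $49,047 → take SL $49,047. Book value $108,496.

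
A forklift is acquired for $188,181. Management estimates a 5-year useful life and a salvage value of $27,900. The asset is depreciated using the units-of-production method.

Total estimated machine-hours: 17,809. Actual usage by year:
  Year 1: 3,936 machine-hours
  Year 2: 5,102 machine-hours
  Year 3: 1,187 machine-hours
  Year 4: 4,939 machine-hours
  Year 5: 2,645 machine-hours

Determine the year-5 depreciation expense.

Depreciable base = $188,181 − $27,900 = $160,281.
Rate = $160,281 / 17,809 machine-hours = $9 per machine-hour.
Year 1: 3,936 × $9 = $35,424. Book value $152,757.
Year 2: 5,102 × $9 = $45,918. Book value $106,839.
Year 3: 1,187 × $9 = $10,683. Book value $96,156.
Year 4: 4,939 × $9 = $44,451. Book value $51,705.
Year 5: 2,645 × $9 = $23,805. Book value $27,900.

$23,805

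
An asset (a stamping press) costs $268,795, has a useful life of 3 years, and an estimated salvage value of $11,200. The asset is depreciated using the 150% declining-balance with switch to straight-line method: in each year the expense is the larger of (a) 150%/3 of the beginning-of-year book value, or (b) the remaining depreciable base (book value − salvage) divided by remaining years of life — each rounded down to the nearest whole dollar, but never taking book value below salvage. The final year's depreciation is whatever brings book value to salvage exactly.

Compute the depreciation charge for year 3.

$55,999

Depreciable base = $268,795 − $11,200 = $257,595.
Year 1: DB = ⌊$268,795 × 150%/3⌋ = $134,397; SL = ⌊$257,595/3⌋ = $85,865 → take DB $134,397. Book value $134,398.
Year 2: DB = ⌊$134,398 × 150%/3⌋ = $67,199; SL = ⌊$123,198/2⌋ = $61,599 → take DB $67,199. Book value $67,199.
Year 3 (final): $67,199 − $11,200 = $55,999. Book value $11,200.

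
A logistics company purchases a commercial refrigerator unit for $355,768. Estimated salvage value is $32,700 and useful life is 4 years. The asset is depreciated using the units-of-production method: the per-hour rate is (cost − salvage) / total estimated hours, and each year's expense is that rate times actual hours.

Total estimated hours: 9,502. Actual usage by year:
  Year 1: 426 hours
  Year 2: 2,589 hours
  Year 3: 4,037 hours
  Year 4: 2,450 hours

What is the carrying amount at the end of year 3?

$116,000

Depreciable base = $355,768 − $32,700 = $323,068.
Rate = $323,068 / 9,502 hours = $34 per hour.
Year 1: 426 × $34 = $14,484. Book value $341,284.
Year 2: 2,589 × $34 = $88,026. Book value $253,258.
Year 3: 4,037 × $34 = $137,258. Book value $116,000.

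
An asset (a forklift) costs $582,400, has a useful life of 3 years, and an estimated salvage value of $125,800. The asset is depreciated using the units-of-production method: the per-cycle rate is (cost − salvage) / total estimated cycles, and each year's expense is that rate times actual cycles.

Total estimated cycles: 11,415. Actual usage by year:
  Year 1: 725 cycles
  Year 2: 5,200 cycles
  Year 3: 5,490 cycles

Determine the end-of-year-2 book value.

$345,400

Depreciable base = $582,400 − $125,800 = $456,600.
Rate = $456,600 / 11,415 cycles = $40 per cycle.
Year 1: 725 × $40 = $29,000. Book value $553,400.
Year 2: 5,200 × $40 = $208,000. Book value $345,400.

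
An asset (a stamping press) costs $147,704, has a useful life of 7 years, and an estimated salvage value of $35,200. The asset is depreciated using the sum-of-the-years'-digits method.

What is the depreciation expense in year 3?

Depreciable base = $147,704 − $35,200 = $112,504.
Sum of the years' digits = 7+6+5+4+3+2+1 = 28.
Year 1: $112,504 × 7/28 = $28,126. Book value $119,578.
Year 2: $112,504 × 6/28 = $24,108. Book value $95,470.
Year 3: $112,504 × 5/28 = $20,090. Book value $75,380.

$20,090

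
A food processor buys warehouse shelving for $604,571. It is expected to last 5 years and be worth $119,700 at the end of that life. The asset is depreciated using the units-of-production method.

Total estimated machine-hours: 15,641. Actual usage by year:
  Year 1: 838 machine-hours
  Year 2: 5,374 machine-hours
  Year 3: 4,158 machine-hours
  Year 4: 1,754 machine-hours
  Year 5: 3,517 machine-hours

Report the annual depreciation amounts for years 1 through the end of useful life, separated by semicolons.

$25,978; $166,594; $128,898; $54,374; $109,027

Depreciable base = $604,571 − $119,700 = $484,871.
Rate = $484,871 / 15,641 machine-hours = $31 per machine-hour.
Year 1: 838 × $31 = $25,978. Book value $578,593.
Year 2: 5,374 × $31 = $166,594. Book value $411,999.
Year 3: 4,158 × $31 = $128,898. Book value $283,101.
Year 4: 1,754 × $31 = $54,374. Book value $228,727.
Year 5: 3,517 × $31 = $109,027. Book value $119,700.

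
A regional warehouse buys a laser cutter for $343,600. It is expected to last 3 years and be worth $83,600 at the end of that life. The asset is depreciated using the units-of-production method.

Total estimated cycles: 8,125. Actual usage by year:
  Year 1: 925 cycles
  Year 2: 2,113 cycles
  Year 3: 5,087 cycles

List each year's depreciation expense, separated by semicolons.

$29,600; $67,616; $162,784

Depreciable base = $343,600 − $83,600 = $260,000.
Rate = $260,000 / 8,125 cycles = $32 per cycle.
Year 1: 925 × $32 = $29,600. Book value $314,000.
Year 2: 2,113 × $32 = $67,616. Book value $246,384.
Year 3: 5,087 × $32 = $162,784. Book value $83,600.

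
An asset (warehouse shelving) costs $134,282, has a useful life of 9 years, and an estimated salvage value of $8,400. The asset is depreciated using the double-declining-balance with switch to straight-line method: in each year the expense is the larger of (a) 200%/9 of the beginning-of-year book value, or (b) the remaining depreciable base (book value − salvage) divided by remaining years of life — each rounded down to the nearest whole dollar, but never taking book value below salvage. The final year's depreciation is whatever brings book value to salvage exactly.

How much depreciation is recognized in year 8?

$7,110

Depreciable base = $134,282 − $8,400 = $125,882.
Year 1: DB = ⌊$134,282 × 200%/9⌋ = $29,840; SL = ⌊$125,882/9⌋ = $13,986 → take DB $29,840. Book value $104,442.
Year 2: DB = ⌊$104,442 × 200%/9⌋ = $23,209; SL = ⌊$96,042/8⌋ = $12,005 → take DB $23,209. Book value $81,233.
Year 3: DB = ⌊$81,233 × 200%/9⌋ = $18,051; SL = ⌊$72,833/7⌋ = $10,404 → take DB $18,051. Book value $63,182.
Year 4: DB = ⌊$63,182 × 200%/9⌋ = $14,040; SL = ⌊$54,782/6⌋ = $9,130 → take DB $14,040. Book value $49,142.
Year 5: DB = ⌊$49,142 × 200%/9⌋ = $10,920; SL = ⌊$40,742/5⌋ = $8,148 → take DB $10,920. Book value $38,222.
Year 6: DB = ⌊$38,222 × 200%/9⌋ = $8,493; SL = ⌊$29,822/4⌋ = $7,455 → take DB $8,493. Book value $29,729.
Year 7: DB = ⌊$29,729 × 200%/9⌋ = $6,606; SL = ⌊$21,329/3⌋ = $7,109 → take SL $7,109. Book value $22,620.
Year 8: DB = ⌊$22,620 × 200%/9⌋ = $5,026; SL = ⌊$14,220/2⌋ = $7,110 → take SL $7,110. Book value $15,510.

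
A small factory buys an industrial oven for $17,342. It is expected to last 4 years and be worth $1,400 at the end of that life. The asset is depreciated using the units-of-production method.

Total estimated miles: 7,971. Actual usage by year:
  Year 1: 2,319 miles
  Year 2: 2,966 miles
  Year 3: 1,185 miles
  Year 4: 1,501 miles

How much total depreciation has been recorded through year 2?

$10,570

Depreciable base = $17,342 − $1,400 = $15,942.
Rate = $15,942 / 7,971 miles = $2 per mile.
Year 1: 2,319 × $2 = $4,638. Book value $12,704.
Year 2: 2,966 × $2 = $5,932. Book value $6,772.
Accumulated through year 2 = $17,342 − $6,772 = $10,570.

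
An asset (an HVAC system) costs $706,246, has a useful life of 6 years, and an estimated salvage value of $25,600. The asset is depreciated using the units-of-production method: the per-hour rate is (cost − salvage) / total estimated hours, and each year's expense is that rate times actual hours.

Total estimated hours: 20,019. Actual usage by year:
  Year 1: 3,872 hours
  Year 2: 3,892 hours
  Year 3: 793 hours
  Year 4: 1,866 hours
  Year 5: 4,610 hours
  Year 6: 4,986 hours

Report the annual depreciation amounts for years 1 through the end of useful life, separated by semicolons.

$131,648; $132,328; $26,962; $63,444; $156,740; $169,524

Depreciable base = $706,246 − $25,600 = $680,646.
Rate = $680,646 / 20,019 hours = $34 per hour.
Year 1: 3,872 × $34 = $131,648. Book value $574,598.
Year 2: 3,892 × $34 = $132,328. Book value $442,270.
Year 3: 793 × $34 = $26,962. Book value $415,308.
Year 4: 1,866 × $34 = $63,444. Book value $351,864.
Year 5: 4,610 × $34 = $156,740. Book value $195,124.
Year 6: 4,986 × $34 = $169,524. Book value $25,600.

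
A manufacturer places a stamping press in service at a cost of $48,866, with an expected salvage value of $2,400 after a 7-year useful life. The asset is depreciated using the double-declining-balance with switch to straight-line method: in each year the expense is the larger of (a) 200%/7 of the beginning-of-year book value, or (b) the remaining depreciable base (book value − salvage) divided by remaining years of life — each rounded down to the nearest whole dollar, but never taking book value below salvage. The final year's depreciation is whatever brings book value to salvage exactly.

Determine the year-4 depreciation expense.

$5,088

Depreciable base = $48,866 − $2,400 = $46,466.
Year 1: DB = ⌊$48,866 × 200%/7⌋ = $13,961; SL = ⌊$46,466/7⌋ = $6,638 → take DB $13,961. Book value $34,905.
Year 2: DB = ⌊$34,905 × 200%/7⌋ = $9,972; SL = ⌊$32,505/6⌋ = $5,417 → take DB $9,972. Book value $24,933.
Year 3: DB = ⌊$24,933 × 200%/7⌋ = $7,123; SL = ⌊$22,533/5⌋ = $4,506 → take DB $7,123. Book value $17,810.
Year 4: DB = ⌊$17,810 × 200%/7⌋ = $5,088; SL = ⌊$15,410/4⌋ = $3,852 → take DB $5,088. Book value $12,722.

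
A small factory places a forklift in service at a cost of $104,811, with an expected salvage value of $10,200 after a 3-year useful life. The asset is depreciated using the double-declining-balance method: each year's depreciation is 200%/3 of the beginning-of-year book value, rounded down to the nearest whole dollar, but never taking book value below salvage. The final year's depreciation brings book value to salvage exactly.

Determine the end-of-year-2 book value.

Depreciable base = $104,811 − $10,200 = $94,611.
Year 1: ⌊$104,811 × 200%/3⌋ = $69,874. Book value $34,937.
Year 2: ⌊$34,937 × 200%/3⌋ = $23,291. Book value $11,646.

$11,646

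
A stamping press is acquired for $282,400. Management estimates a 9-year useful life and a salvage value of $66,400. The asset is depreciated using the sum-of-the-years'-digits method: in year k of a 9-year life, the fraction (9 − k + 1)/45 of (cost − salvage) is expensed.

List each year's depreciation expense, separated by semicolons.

$43,200; $38,400; $33,600; $28,800; $24,000; $19,200; $14,400; $9,600; $4,800

Depreciable base = $282,400 − $66,400 = $216,000.
Sum of the years' digits = 9+8+7+6+5+4+3+2+1 = 45.
Year 1: $216,000 × 9/45 = $43,200. Book value $239,200.
Year 2: $216,000 × 8/45 = $38,400. Book value $200,800.
Year 3: $216,000 × 7/45 = $33,600. Book value $167,200.
Year 4: $216,000 × 6/45 = $28,800. Book value $138,400.
Year 5: $216,000 × 5/45 = $24,000. Book value $114,400.
Year 6: $216,000 × 4/45 = $19,200. Book value $95,200.
Year 7: $216,000 × 3/45 = $14,400. Book value $80,800.
Year 8: $216,000 × 2/45 = $9,600. Book value $71,200.
Year 9: $216,000 × 1/45 = $4,800. Book value $66,400.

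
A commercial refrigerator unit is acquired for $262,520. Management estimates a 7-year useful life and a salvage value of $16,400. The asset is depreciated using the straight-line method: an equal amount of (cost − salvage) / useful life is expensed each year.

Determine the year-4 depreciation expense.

Depreciable base = $262,520 − $16,400 = $246,120.
Annual expense = $246,120 / 7 = $35,160.

$35,160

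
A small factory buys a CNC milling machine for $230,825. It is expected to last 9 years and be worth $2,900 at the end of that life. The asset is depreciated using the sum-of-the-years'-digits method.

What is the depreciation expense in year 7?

Depreciable base = $230,825 − $2,900 = $227,925.
Sum of the years' digits = 9+8+7+6+5+4+3+2+1 = 45.
Year 1: $227,925 × 9/45 = $45,585. Book value $185,240.
Year 2: $227,925 × 8/45 = $40,520. Book value $144,720.
Year 3: $227,925 × 7/45 = $35,455. Book value $109,265.
Year 4: $227,925 × 6/45 = $30,390. Book value $78,875.
Year 5: $227,925 × 5/45 = $25,325. Book value $53,550.
Year 6: $227,925 × 4/45 = $20,260. Book value $33,290.
Year 7: $227,925 × 3/45 = $15,195. Book value $18,095.

$15,195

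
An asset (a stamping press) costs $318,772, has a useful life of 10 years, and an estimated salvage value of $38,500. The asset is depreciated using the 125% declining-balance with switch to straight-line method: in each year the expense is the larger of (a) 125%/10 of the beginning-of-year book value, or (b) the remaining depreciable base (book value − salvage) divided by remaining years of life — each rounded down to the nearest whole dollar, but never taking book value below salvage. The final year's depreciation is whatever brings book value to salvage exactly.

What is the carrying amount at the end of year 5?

$162,134

Depreciable base = $318,772 − $38,500 = $280,272.
Year 1: DB = ⌊$318,772 × 125%/10⌋ = $39,846; SL = ⌊$280,272/10⌋ = $28,027 → take DB $39,846. Book value $278,926.
Year 2: DB = ⌊$278,926 × 125%/10⌋ = $34,865; SL = ⌊$240,426/9⌋ = $26,714 → take DB $34,865. Book value $244,061.
Year 3: DB = ⌊$244,061 × 125%/10⌋ = $30,507; SL = ⌊$205,561/8⌋ = $25,695 → take DB $30,507. Book value $213,554.
Year 4: DB = ⌊$213,554 × 125%/10⌋ = $26,694; SL = ⌊$175,054/7⌋ = $25,007 → take DB $26,694. Book value $186,860.
Year 5: DB = ⌊$186,860 × 125%/10⌋ = $23,357; SL = ⌊$148,360/6⌋ = $24,726 → take SL $24,726. Book value $162,134.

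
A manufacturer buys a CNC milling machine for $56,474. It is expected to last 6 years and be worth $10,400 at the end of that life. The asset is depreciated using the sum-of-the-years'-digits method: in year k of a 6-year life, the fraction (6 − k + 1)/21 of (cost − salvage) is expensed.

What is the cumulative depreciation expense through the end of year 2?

Depreciable base = $56,474 − $10,400 = $46,074.
Sum of the years' digits = 6+5+4+3+2+1 = 21.
Year 1: $46,074 × 6/21 = $13,164. Book value $43,310.
Year 2: $46,074 × 5/21 = $10,970. Book value $32,340.
Accumulated through year 2 = $56,474 − $32,340 = $24,134.

$24,134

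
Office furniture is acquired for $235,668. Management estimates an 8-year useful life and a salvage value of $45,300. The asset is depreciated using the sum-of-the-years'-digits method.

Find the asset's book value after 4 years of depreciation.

Depreciable base = $235,668 − $45,300 = $190,368.
Sum of the years' digits = 8+7+6+5+4+3+2+1 = 36.
Year 1: $190,368 × 8/36 = $42,304. Book value $193,364.
Year 2: $190,368 × 7/36 = $37,016. Book value $156,348.
Year 3: $190,368 × 6/36 = $31,728. Book value $124,620.
Year 4: $190,368 × 5/36 = $26,440. Book value $98,180.

$98,180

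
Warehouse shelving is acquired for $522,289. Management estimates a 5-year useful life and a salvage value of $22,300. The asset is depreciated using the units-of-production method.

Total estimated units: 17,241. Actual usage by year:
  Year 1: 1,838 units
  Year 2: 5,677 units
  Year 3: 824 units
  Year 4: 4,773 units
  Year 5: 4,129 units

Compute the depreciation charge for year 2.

Depreciable base = $522,289 − $22,300 = $499,989.
Rate = $499,989 / 17,241 units = $29 per unit.
Year 1: 1,838 × $29 = $53,302. Book value $468,987.
Year 2: 5,677 × $29 = $164,633. Book value $304,354.

$164,633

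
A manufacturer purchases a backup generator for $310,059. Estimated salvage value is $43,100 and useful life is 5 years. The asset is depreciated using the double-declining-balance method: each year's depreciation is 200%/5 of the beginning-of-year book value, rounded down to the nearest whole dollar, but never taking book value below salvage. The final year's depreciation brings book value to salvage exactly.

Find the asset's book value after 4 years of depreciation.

$43,100

Depreciable base = $310,059 − $43,100 = $266,959.
Year 1: ⌊$310,059 × 200%/5⌋ = $124,023. Book value $186,036.
Year 2: ⌊$186,036 × 200%/5⌋ = $74,414. Book value $111,622.
Year 3: ⌊$111,622 × 200%/5⌋ = $44,648. Book value $66,974.
Year 4: ⌊$66,974 × 200%/5⌋ = $26,789, capped at $23,874. Book value $43,100.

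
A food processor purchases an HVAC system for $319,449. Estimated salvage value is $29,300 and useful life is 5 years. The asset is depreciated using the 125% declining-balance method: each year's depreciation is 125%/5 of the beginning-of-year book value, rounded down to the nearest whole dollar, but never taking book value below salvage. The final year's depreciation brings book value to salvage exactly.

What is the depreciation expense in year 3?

$44,922

Depreciable base = $319,449 − $29,300 = $290,149.
Year 1: ⌊$319,449 × 125%/5⌋ = $79,862. Book value $239,587.
Year 2: ⌊$239,587 × 125%/5⌋ = $59,896. Book value $179,691.
Year 3: ⌊$179,691 × 125%/5⌋ = $44,922. Book value $134,769.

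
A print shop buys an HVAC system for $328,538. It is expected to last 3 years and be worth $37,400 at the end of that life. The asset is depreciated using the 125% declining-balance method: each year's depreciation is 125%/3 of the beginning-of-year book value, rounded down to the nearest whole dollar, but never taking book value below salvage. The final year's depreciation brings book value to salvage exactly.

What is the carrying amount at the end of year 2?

Depreciable base = $328,538 − $37,400 = $291,138.
Year 1: ⌊$328,538 × 125%/3⌋ = $136,890. Book value $191,648.
Year 2: ⌊$191,648 × 125%/3⌋ = $79,853. Book value $111,795.

$111,795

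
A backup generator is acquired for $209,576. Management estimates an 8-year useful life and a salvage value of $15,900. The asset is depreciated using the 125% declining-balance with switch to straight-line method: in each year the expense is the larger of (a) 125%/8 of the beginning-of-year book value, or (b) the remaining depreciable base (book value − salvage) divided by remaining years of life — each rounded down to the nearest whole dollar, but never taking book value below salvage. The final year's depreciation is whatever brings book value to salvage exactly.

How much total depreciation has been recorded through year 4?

$105,684

Depreciable base = $209,576 − $15,900 = $193,676.
Year 1: DB = ⌊$209,576 × 125%/8⌋ = $32,746; SL = ⌊$193,676/8⌋ = $24,209 → take DB $32,746. Book value $176,830.
Year 2: DB = ⌊$176,830 × 125%/8⌋ = $27,629; SL = ⌊$160,930/7⌋ = $22,990 → take DB $27,629. Book value $149,201.
Year 3: DB = ⌊$149,201 × 125%/8⌋ = $23,312; SL = ⌊$133,301/6⌋ = $22,216 → take DB $23,312. Book value $125,889.
Year 4: DB = ⌊$125,889 × 125%/8⌋ = $19,670; SL = ⌊$109,989/5⌋ = $21,997 → take SL $21,997. Book value $103,892.
Accumulated through year 4 = $209,576 − $103,892 = $105,684.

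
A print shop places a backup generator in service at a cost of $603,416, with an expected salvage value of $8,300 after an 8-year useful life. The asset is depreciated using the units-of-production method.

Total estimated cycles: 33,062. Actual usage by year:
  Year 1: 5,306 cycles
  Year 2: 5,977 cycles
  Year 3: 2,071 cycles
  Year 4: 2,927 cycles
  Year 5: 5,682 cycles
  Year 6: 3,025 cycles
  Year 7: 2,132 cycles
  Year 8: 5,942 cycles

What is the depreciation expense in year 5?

Depreciable base = $603,416 − $8,300 = $595,116.
Rate = $595,116 / 33,062 cycles = $18 per cycle.
Year 1: 5,306 × $18 = $95,508. Book value $507,908.
Year 2: 5,977 × $18 = $107,586. Book value $400,322.
Year 3: 2,071 × $18 = $37,278. Book value $363,044.
Year 4: 2,927 × $18 = $52,686. Book value $310,358.
Year 5: 5,682 × $18 = $102,276. Book value $208,082.

$102,276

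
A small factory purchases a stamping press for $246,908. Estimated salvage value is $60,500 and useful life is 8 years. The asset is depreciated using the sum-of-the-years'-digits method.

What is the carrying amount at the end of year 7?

Depreciable base = $246,908 − $60,500 = $186,408.
Sum of the years' digits = 8+7+6+5+4+3+2+1 = 36.
Year 1: $186,408 × 8/36 = $41,424. Book value $205,484.
Year 2: $186,408 × 7/36 = $36,246. Book value $169,238.
Year 3: $186,408 × 6/36 = $31,068. Book value $138,170.
Year 4: $186,408 × 5/36 = $25,890. Book value $112,280.
Year 5: $186,408 × 4/36 = $20,712. Book value $91,568.
Year 6: $186,408 × 3/36 = $15,534. Book value $76,034.
Year 7: $186,408 × 2/36 = $10,356. Book value $65,678.

$65,678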